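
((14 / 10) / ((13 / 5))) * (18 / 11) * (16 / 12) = 168 / 143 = 1.17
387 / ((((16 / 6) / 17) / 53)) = 1046061 / 8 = 130757.62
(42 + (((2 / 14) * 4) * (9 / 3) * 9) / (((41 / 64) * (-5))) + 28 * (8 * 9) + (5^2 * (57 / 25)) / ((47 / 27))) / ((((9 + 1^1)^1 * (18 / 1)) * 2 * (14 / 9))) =140685411 / 37769200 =3.72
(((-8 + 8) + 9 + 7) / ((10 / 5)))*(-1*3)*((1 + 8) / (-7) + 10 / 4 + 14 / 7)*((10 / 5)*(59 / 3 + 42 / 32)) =-45315 / 14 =-3236.79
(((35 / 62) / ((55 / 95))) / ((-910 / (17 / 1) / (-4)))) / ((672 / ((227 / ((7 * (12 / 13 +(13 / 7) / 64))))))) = 146642 / 39707745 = 0.00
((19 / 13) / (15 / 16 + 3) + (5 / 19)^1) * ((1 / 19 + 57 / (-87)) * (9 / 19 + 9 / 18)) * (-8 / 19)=485021456 / 3095254071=0.16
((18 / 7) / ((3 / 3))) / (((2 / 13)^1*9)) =13 / 7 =1.86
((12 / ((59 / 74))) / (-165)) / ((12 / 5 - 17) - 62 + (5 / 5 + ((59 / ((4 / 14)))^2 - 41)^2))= -4736 / 94227864835973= -0.00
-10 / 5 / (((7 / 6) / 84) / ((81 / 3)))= -3888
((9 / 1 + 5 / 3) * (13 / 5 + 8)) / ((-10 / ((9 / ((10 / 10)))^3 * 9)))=-1854576 / 25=-74183.04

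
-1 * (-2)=2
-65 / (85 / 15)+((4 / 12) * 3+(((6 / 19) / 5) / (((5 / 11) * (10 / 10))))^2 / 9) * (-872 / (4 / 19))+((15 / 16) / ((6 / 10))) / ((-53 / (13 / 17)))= -712557550367 / 171190000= -4162.38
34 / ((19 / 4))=136 / 19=7.16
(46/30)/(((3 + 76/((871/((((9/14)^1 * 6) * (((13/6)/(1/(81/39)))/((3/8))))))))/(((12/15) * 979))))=549144596/3218625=170.61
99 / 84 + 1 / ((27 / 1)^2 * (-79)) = 1900475 / 1612548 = 1.18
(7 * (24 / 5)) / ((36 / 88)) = 1232 / 15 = 82.13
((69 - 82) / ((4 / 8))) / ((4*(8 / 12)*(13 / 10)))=-7.50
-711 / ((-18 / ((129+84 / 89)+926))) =7424341 / 178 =41709.78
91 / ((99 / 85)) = 7735 / 99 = 78.13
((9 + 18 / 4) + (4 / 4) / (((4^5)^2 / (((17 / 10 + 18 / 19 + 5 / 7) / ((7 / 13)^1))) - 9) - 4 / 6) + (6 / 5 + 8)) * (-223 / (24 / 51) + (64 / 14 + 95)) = -139342571824330701 / 16399623583280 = -8496.69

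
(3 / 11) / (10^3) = 3 / 11000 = 0.00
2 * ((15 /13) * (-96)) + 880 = 8560 /13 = 658.46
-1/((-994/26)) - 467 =-466.97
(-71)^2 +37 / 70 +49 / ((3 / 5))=1075871 / 210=5123.20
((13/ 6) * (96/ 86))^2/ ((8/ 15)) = 20280/ 1849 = 10.97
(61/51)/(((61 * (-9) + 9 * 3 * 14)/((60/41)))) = -1220/119187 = -0.01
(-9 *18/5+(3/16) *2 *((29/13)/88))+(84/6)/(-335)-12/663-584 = -32129788567/52120640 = -616.45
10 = 10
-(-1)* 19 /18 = 19 /18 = 1.06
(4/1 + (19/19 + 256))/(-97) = -261/97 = -2.69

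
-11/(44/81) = -81/4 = -20.25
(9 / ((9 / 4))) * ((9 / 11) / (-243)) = -4 / 297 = -0.01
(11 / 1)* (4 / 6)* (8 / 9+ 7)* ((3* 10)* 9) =15620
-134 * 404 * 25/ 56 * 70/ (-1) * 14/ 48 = 5921125/ 12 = 493427.08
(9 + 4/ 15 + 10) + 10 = 29.27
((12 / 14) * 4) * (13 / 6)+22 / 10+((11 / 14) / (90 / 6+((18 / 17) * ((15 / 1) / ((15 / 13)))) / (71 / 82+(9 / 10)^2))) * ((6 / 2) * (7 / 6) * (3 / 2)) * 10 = 288644611 / 25307380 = 11.41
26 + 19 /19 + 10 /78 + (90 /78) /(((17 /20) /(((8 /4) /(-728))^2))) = 595768489 /21961212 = 27.13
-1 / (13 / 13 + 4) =-1 / 5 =-0.20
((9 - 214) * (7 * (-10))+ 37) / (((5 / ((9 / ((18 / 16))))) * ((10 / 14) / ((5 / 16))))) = 100709 / 10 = 10070.90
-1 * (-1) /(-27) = -1 /27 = -0.04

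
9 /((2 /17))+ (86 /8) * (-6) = 12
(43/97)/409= 43/39673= 0.00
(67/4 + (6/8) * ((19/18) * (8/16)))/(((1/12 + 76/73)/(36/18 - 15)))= -781027/3940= -198.23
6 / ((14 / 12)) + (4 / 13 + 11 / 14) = 1135 / 182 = 6.24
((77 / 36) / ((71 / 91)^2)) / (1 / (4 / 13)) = 49049 / 45369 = 1.08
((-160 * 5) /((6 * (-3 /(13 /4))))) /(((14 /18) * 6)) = 650 /21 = 30.95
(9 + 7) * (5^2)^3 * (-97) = -24250000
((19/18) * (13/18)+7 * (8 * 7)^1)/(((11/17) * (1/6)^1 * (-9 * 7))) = -2163335/37422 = -57.81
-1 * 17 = -17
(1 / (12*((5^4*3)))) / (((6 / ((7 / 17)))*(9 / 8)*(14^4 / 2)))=1 / 7084665000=0.00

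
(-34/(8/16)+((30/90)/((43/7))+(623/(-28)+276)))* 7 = 671125/516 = 1300.63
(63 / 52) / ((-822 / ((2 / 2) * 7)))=-147 / 14248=-0.01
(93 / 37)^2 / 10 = 8649 / 13690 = 0.63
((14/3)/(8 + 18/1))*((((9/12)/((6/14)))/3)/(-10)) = -49/4680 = -0.01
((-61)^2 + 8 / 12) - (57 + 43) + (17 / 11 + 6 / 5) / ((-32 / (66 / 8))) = 6952241 / 1920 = 3620.96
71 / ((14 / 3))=213 / 14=15.21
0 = 0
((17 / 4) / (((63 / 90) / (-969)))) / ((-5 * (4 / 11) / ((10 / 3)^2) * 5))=302005 / 42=7190.60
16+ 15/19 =319/19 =16.79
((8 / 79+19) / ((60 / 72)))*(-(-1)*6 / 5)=54324 / 1975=27.51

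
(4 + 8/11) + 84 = 976/11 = 88.73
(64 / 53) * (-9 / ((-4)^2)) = -0.68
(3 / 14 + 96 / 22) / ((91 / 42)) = 2115 / 1001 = 2.11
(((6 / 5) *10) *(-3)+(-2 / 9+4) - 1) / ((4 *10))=-299 / 360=-0.83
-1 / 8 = -0.12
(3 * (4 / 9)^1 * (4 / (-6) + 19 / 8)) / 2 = 41 / 36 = 1.14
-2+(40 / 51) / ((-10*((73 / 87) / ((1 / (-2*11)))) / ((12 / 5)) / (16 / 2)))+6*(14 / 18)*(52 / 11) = 4124414 / 204765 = 20.14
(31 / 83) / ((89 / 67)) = 2077 / 7387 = 0.28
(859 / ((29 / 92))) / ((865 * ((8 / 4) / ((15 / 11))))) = 118542 / 55187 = 2.15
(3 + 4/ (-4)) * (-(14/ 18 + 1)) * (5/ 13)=-160/ 117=-1.37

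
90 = 90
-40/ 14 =-20/ 7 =-2.86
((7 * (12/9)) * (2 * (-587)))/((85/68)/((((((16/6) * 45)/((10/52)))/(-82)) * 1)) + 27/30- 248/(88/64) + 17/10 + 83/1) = 752111360/6515851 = 115.43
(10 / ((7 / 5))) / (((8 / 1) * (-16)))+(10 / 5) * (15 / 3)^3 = 111975 / 448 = 249.94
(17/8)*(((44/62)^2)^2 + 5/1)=82481637/7388168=11.16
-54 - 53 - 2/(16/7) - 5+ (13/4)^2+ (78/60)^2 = -100.62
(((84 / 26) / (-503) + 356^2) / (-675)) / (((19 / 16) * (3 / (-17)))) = 895.96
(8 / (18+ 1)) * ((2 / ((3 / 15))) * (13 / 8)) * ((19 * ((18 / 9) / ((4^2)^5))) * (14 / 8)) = 455 / 1048576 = 0.00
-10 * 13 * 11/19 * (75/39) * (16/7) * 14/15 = -17600/57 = -308.77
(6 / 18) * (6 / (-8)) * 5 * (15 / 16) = -75 / 64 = -1.17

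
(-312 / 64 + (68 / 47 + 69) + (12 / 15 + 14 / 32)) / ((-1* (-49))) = 251203 / 184240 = 1.36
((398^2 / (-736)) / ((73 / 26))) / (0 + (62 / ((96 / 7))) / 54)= -333598824 / 364343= -915.62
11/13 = 0.85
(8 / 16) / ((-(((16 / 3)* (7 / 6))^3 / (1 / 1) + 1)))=-729 / 352690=-0.00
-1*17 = -17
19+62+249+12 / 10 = 1656 / 5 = 331.20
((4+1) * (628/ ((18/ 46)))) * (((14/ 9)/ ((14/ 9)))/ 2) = 36110/ 9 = 4012.22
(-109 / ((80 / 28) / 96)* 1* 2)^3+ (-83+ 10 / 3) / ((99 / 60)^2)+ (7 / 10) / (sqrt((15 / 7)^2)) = -320978879142362411 / 816750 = -392995260657.93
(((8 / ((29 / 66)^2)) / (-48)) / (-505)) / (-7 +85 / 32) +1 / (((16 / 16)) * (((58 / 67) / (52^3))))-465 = 161961.48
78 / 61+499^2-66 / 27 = 136700909 / 549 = 248999.83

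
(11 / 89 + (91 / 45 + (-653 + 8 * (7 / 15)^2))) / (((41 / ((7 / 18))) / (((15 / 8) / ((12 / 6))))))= -90989269 / 15763680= -5.77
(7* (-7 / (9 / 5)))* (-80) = 19600 / 9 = 2177.78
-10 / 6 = -5 / 3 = -1.67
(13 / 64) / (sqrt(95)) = 13*sqrt(95) / 6080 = 0.02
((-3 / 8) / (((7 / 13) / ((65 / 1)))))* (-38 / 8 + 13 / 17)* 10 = 3434925 / 1904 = 1804.06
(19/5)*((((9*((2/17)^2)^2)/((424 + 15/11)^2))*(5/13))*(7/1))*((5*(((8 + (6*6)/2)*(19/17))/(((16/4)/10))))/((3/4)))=0.00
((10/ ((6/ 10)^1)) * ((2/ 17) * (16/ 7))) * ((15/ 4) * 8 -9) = 1600/ 17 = 94.12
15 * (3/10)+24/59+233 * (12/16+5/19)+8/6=3259499/13452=242.31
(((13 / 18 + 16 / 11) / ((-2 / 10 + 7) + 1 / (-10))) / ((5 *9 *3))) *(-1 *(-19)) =8189 / 179091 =0.05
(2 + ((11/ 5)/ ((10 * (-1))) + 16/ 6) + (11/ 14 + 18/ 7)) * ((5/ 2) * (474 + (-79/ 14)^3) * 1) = 3308806849/ 576240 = 5742.06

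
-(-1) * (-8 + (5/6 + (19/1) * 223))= 25379/6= 4229.83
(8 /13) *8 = 64 /13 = 4.92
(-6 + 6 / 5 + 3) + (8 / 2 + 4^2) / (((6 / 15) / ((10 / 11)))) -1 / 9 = 21554 / 495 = 43.54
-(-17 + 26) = -9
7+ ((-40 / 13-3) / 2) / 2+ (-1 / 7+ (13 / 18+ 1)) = 23129 / 3276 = 7.06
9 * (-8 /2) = -36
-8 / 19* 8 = -64 / 19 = -3.37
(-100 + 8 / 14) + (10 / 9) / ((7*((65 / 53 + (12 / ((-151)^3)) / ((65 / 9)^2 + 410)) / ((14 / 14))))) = -99.30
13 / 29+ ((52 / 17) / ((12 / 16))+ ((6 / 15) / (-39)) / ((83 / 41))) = 36079099 / 7979205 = 4.52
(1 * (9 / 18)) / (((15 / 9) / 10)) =3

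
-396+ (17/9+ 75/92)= -325649/828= -393.30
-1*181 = -181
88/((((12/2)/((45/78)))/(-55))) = -6050/13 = -465.38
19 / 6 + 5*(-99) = -2951 / 6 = -491.83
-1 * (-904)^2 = -817216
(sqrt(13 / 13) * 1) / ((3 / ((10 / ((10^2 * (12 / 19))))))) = 19 / 360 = 0.05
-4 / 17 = -0.24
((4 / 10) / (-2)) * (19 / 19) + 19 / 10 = 17 / 10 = 1.70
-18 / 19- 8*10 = -1538 / 19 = -80.95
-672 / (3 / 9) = -2016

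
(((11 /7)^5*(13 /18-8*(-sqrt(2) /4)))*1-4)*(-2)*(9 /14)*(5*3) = -43483770*sqrt(2) /117649-13253385 /235298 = -579.03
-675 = -675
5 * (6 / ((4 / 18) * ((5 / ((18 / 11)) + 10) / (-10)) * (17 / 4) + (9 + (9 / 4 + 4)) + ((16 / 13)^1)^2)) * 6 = 3942432 / 340183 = 11.59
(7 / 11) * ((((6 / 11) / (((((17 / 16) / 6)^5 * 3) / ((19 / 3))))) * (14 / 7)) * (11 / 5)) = 1445927583744 / 78092135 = 18515.66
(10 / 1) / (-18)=-5 / 9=-0.56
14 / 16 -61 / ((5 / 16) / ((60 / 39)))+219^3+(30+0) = 1092331715 / 104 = 10503189.57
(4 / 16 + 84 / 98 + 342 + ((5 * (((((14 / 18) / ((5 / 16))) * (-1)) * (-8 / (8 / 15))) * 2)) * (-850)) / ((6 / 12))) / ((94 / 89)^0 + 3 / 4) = -362470.61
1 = 1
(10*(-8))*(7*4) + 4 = -2236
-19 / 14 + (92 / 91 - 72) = -1881 / 26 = -72.35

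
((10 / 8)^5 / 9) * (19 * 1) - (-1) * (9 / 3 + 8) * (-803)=-81345553 / 9216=-8826.56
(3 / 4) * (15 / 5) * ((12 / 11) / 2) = 27 / 22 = 1.23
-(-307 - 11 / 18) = 5537 / 18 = 307.61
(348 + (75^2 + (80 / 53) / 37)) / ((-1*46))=-129.85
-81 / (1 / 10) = -810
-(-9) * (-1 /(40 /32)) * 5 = -36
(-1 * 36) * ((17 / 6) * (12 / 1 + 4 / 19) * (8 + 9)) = -402288 / 19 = -21173.05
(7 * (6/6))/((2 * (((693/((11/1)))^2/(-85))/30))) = -425/189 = -2.25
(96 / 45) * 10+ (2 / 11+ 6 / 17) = 12268 / 561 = 21.87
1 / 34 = 0.03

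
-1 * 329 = -329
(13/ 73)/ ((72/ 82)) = 533/ 2628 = 0.20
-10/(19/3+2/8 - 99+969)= -120/10519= -0.01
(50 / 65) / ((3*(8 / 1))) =5 / 156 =0.03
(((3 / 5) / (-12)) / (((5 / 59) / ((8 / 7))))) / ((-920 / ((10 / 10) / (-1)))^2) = -59 / 74060000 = -0.00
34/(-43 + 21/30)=-340/423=-0.80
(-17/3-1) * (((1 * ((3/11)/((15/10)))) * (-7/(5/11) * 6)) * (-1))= -112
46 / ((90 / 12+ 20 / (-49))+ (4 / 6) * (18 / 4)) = 196 / 43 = 4.56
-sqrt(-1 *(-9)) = -3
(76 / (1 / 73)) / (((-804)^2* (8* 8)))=1387 / 10342656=0.00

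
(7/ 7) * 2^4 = 16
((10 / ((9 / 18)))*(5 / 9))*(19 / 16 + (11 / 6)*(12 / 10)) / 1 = 1355 / 36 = 37.64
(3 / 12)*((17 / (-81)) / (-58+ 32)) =17 / 8424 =0.00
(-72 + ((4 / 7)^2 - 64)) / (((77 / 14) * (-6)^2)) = -1108 / 1617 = -0.69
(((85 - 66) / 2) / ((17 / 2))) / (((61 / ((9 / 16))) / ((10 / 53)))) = 855 / 439688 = 0.00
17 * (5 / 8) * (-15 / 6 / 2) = -425 / 32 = -13.28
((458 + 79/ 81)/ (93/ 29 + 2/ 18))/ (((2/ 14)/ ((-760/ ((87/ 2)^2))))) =-388.91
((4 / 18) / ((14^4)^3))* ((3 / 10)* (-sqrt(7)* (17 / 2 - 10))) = sqrt(7) / 566939123752960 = 0.00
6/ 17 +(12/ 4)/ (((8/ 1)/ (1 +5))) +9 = 789/ 68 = 11.60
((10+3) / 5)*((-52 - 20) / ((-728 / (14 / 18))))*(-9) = -9 / 5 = -1.80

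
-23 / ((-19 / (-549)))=-12627 / 19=-664.58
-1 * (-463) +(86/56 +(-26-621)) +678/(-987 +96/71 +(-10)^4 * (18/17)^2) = -357185936941/1958277916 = -182.40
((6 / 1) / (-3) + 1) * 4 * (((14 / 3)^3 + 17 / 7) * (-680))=53494240 / 189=283038.31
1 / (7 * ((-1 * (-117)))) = 1 / 819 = 0.00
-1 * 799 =-799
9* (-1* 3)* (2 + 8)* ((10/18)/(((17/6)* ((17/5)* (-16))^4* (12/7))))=-328125/93051748352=-0.00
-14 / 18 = -7 / 9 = -0.78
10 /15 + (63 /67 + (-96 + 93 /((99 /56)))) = -30797 /737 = -41.79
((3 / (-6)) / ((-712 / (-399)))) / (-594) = 133 / 281952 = 0.00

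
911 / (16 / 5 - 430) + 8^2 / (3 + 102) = -341699 / 224070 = -1.52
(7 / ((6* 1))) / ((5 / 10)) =7 / 3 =2.33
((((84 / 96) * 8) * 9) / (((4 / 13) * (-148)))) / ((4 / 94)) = -38493 / 1184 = -32.51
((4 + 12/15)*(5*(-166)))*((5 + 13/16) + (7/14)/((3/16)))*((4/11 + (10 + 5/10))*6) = -2201907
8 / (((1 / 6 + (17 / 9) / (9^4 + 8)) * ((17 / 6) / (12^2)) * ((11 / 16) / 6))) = 78459715584 / 3691567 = 21253.77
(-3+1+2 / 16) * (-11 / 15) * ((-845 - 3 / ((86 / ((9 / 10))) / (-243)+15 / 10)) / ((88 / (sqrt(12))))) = -4103767 * sqrt(3) / 154912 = -45.88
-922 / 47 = -19.62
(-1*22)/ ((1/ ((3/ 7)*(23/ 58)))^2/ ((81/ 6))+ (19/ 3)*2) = -1.44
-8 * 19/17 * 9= -1368/17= -80.47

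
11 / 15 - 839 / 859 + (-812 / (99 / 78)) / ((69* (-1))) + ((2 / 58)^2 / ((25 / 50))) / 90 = 24752332861 / 2741580105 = 9.03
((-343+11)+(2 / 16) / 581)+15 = -1473415 / 4648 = -317.00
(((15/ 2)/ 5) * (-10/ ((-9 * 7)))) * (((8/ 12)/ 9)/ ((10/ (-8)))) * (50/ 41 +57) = -2728/ 3321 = -0.82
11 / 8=1.38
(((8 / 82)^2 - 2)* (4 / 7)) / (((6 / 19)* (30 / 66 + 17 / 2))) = -399608 / 993471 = -0.40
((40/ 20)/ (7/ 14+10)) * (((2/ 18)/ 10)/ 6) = 1/ 2835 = 0.00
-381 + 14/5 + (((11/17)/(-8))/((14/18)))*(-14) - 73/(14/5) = -958701/2380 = -402.82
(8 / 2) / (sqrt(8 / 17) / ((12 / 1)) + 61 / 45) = 373320 / 126289 - 2700*sqrt(34) / 126289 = 2.83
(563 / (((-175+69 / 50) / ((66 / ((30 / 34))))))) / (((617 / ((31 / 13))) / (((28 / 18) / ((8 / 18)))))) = -228459770 / 69630301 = -3.28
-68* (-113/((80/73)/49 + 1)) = 27485668/3657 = 7515.91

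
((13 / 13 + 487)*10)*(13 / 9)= 63440 / 9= 7048.89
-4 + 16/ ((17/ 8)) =3.53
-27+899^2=808174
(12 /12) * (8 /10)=4 /5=0.80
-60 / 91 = -0.66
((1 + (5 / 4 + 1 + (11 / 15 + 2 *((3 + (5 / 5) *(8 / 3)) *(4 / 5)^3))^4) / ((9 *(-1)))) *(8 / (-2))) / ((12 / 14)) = 12429021245263 / 13183593750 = 942.76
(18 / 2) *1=9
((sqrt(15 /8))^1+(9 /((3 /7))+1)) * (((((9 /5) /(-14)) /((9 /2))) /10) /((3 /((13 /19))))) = -143 /9975 - 13 * sqrt(30) /79800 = -0.02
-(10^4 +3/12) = -10000.25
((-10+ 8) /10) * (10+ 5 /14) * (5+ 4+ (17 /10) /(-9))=-22997 /1260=-18.25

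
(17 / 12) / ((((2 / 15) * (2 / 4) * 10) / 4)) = 17 / 2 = 8.50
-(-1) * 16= 16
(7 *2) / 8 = 7 / 4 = 1.75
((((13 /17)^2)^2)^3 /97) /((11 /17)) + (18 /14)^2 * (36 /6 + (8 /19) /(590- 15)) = 194196394476761342944703 /19575825284572839318575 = 9.92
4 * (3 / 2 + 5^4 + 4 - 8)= 2490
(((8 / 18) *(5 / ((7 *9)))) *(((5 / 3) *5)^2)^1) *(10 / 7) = 125000 / 35721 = 3.50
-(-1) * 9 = 9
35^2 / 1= 1225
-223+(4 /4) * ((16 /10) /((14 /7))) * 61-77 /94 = -82259 /470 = -175.02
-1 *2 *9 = -18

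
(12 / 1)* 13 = 156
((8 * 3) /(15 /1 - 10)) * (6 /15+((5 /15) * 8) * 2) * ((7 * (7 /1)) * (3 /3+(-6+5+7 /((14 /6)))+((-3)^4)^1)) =2831808 /25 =113272.32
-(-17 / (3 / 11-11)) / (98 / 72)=-3366 / 2891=-1.16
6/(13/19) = 114/13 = 8.77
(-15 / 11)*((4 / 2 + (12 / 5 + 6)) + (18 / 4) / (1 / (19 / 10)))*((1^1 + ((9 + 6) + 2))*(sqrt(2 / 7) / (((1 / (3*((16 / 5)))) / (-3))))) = 736776*sqrt(14) / 385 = 7160.42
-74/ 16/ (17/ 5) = -185/ 136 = -1.36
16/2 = 8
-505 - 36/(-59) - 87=-34892/59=-591.39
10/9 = 1.11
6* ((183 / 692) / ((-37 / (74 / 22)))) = -549 / 3806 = -0.14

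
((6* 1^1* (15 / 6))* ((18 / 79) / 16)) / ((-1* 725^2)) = -27 / 66439000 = -0.00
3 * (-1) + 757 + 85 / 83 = 62667 / 83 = 755.02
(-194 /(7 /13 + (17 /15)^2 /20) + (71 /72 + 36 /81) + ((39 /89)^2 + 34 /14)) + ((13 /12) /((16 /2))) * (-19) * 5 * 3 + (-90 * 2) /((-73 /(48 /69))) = -335315224415911807 /945293328530208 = -354.72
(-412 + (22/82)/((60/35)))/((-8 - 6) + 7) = 202627/3444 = 58.83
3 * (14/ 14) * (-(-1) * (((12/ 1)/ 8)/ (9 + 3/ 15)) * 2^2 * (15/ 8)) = 675/ 184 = 3.67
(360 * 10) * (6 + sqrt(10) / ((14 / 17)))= 30600 * sqrt(10) / 7 + 21600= 35423.67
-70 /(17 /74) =-5180 /17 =-304.71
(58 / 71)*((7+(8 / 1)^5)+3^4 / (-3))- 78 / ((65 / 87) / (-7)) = 9756354 / 355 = 27482.69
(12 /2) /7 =0.86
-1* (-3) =3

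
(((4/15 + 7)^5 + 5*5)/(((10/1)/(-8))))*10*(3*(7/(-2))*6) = 862692539744/84375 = 10224504.17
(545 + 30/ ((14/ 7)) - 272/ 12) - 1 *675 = -137.67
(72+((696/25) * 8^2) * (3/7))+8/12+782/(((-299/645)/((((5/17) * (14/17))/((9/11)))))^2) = 34745542664678/30077508825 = 1155.20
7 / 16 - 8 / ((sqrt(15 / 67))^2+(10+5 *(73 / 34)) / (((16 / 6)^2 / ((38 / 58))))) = -478013689 / 144379920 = -3.31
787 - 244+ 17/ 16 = 8705/ 16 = 544.06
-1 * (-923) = 923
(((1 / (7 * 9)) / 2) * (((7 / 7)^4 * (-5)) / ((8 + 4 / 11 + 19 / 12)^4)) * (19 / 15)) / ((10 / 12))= -640924416 / 104022418953635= -0.00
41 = 41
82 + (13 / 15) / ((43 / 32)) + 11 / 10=108031 / 1290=83.74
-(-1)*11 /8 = 11 /8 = 1.38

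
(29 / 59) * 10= 290 / 59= 4.92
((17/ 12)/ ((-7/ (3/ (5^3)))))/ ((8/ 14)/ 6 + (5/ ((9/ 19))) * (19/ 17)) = -2601/ 6368500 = -0.00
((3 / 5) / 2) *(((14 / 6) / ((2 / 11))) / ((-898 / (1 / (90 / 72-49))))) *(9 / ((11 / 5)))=63 / 171518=0.00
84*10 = 840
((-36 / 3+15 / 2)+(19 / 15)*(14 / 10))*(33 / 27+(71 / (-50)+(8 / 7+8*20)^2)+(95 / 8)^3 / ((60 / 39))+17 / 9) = -249870118673999 / 3386880000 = -73775.90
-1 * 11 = -11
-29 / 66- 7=-491 / 66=-7.44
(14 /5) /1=14 /5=2.80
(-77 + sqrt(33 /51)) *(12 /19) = -924 /19 + 12 *sqrt(187) /323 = -48.12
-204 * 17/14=-1734/7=-247.71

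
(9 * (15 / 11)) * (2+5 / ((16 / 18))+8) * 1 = 16875 / 88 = 191.76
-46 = -46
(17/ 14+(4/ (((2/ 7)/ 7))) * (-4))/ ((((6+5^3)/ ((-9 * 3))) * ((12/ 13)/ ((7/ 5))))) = 640107/ 5240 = 122.16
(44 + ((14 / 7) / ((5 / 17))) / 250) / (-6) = -27517 / 3750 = -7.34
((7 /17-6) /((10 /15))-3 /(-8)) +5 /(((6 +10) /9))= -1413 /272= -5.19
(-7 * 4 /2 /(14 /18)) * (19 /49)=-342 /49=-6.98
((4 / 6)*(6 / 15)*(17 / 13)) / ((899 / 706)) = 48008 / 175305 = 0.27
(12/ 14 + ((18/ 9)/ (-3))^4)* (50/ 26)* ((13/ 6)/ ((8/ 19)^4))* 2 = 974149475/ 3483648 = 279.63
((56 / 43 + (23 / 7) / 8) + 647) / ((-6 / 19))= -2054.26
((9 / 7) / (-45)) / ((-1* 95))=1 / 3325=0.00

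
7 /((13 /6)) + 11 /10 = 563 /130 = 4.33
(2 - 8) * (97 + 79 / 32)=-9549 / 16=-596.81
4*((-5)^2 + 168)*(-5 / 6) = -1930 / 3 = -643.33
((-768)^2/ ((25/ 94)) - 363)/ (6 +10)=55434381/ 400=138585.95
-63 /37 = -1.70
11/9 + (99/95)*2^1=2827/855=3.31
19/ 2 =9.50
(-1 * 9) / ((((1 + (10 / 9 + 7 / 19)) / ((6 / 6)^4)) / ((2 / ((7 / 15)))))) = -15.56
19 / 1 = 19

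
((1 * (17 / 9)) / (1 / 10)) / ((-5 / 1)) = -34 / 9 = -3.78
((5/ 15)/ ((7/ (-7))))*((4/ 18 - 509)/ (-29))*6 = -9158/ 261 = -35.09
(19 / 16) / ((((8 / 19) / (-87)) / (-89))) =2795223 / 128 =21837.68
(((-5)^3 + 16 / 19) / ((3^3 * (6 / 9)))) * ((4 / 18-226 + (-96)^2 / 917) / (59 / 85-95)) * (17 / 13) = -54187030375 / 2626158834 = -20.63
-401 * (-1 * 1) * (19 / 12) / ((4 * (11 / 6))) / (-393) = -7619 / 34584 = -0.22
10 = 10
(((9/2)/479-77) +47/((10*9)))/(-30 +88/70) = 5768966/2168433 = 2.66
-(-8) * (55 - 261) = -1648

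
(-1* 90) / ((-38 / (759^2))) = 25923645 / 19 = 1364402.37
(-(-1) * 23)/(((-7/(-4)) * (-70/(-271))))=12466/245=50.88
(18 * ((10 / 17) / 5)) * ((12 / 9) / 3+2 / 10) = 116 / 85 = 1.36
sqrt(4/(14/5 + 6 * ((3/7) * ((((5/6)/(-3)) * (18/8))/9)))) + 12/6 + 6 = 4 * sqrt(12845)/367 + 8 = 9.24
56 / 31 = 1.81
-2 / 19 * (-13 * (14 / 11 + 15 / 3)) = 1794 / 209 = 8.58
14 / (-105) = -2 / 15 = -0.13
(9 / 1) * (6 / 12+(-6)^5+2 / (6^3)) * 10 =-4198765 / 6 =-699794.17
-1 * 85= -85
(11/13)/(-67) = -0.01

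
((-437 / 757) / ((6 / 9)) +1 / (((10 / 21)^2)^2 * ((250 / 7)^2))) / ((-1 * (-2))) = -402473616267 / 946250000000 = -0.43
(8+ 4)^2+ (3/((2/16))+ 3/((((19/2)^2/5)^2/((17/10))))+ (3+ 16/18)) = 201624947/1172889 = 171.90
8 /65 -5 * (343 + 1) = -111792 /65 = -1719.88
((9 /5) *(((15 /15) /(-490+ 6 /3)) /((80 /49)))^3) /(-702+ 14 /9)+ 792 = 1485391099865343289569 /1875493812961280000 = 792.00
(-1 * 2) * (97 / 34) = -97 / 17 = -5.71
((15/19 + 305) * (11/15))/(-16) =-6391/456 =-14.02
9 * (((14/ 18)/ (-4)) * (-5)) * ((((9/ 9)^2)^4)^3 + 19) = 175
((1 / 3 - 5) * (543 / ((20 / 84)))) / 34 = -26607 / 85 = -313.02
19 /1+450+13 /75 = 35188 /75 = 469.17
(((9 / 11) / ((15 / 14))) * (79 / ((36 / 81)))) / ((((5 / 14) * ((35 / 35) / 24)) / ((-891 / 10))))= -101590524 / 125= -812724.19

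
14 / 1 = 14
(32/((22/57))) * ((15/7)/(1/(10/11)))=136800/847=161.51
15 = 15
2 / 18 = 1 / 9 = 0.11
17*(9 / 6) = 51 / 2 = 25.50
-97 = -97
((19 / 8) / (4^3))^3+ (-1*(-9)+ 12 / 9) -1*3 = 2952810593 / 402653184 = 7.33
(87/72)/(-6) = -29/144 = -0.20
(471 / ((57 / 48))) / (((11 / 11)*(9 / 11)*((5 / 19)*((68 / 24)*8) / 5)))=6908 / 17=406.35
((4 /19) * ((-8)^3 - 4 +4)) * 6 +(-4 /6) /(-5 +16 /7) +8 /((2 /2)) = -36394 /57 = -638.49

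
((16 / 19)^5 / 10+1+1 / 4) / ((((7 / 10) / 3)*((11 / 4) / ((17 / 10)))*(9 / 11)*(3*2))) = 362664553 / 519980790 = 0.70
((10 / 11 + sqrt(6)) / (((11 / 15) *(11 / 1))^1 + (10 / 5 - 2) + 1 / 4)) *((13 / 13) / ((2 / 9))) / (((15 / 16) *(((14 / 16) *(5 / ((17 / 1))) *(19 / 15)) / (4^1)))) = 4700160 / 730037 + 470016 *sqrt(6) / 66367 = 23.79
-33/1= -33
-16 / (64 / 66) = -33 / 2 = -16.50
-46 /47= -0.98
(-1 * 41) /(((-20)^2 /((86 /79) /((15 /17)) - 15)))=668833 /474000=1.41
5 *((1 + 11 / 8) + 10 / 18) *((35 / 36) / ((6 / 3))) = 36925 / 5184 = 7.12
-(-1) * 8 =8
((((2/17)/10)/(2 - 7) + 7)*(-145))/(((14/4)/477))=-82278684/595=-138283.50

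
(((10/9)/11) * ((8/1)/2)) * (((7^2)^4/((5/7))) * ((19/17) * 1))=6133748264/1683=3644532.54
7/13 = 0.54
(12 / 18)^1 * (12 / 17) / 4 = 0.12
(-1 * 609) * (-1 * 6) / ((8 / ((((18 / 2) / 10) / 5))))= 16443 / 200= 82.22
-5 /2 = -2.50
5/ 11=0.45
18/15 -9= -7.80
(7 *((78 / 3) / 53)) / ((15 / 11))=2002 / 795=2.52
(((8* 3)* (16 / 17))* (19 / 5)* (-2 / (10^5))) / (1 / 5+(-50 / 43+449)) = -2451 / 639678125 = -0.00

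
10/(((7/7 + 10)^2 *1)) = 10/121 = 0.08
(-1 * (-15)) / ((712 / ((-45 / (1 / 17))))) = -11475 / 712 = -16.12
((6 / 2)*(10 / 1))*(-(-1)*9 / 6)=45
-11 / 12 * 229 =-209.92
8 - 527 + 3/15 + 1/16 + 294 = -17979/80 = -224.74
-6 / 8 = -3 / 4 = -0.75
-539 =-539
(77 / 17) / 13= 77 / 221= 0.35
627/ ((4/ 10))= 3135/ 2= 1567.50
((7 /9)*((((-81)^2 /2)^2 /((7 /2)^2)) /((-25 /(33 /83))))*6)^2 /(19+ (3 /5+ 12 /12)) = 896861771404291044 /4346097875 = 206360233.29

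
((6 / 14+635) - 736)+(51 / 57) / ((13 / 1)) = -173769 / 1729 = -100.50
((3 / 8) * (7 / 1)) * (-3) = -63 / 8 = -7.88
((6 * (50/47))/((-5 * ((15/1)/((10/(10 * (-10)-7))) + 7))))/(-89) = -120/1284181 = -0.00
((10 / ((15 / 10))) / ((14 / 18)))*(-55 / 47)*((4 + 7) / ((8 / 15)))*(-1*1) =136125 / 658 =206.88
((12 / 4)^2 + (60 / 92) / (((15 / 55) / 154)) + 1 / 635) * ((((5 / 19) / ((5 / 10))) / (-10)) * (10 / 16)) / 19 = -2754959 / 4217924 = -0.65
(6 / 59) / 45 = 0.00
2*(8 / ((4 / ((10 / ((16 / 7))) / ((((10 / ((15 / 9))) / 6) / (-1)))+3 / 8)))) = -16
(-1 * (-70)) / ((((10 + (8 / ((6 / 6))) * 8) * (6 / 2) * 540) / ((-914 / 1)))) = -3199 / 5994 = -0.53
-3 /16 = -0.19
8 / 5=1.60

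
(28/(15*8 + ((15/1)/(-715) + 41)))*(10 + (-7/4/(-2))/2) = 167167/92080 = 1.82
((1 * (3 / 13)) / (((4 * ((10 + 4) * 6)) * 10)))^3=1 / 3086626816000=0.00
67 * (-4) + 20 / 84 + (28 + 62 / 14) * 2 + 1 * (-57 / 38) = -8585 / 42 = -204.40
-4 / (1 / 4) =-16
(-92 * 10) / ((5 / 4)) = -736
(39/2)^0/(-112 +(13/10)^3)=-0.01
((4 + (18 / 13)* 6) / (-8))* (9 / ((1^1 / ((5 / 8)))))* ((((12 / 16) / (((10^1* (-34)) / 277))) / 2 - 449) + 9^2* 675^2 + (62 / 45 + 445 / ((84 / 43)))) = -2432350068655 / 7616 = -319373695.99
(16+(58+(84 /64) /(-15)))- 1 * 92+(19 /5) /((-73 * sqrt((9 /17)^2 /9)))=-322061 /17520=-18.38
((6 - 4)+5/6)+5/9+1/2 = 35/9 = 3.89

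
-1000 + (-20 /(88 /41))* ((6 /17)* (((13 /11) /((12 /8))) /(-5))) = -2055934 /2057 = -999.48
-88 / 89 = -0.99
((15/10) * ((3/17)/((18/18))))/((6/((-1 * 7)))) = -21/68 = -0.31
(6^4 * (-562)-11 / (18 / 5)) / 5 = -13110391 / 90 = -145671.01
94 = 94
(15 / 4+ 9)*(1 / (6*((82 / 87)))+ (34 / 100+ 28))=5962869 / 16400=363.59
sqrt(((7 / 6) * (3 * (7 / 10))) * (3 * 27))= 63 * sqrt(5) / 10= 14.09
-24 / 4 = -6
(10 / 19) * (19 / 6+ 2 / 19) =1865 / 1083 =1.72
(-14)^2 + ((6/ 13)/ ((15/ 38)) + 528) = 47136/ 65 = 725.17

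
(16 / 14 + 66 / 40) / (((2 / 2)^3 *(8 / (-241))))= -94231 / 1120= -84.13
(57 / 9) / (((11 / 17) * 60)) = 323 / 1980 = 0.16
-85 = -85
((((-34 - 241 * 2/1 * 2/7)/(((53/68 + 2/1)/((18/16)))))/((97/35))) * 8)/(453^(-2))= -41170748.22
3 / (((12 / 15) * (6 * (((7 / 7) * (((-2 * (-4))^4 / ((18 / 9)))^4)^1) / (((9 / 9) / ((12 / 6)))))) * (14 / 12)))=15 / 985162418487296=0.00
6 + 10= 16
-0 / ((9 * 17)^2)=0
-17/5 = -3.40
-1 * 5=-5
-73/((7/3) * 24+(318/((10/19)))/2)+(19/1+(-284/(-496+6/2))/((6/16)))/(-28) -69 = -69.94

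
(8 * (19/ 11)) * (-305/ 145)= -9272/ 319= -29.07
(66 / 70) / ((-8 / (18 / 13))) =-297 / 1820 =-0.16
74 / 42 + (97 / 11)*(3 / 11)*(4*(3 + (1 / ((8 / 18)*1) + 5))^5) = 707998390423 / 650496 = 1088397.76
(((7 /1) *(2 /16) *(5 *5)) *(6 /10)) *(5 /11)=525 /88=5.97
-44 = -44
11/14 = 0.79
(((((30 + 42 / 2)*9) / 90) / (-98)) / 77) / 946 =-51 / 71385160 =-0.00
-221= -221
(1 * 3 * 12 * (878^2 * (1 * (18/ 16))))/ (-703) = -31220802/ 703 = -44410.81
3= 3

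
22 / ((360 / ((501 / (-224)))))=-1837 / 13440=-0.14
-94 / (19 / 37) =-3478 / 19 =-183.05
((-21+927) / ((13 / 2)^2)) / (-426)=-604 / 11999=-0.05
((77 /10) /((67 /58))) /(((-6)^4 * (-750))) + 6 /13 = 1953690971 /4233060000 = 0.46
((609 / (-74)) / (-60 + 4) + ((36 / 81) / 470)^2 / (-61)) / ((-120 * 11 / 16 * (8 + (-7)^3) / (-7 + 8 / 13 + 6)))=-23739402707 / 11607652249479000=-0.00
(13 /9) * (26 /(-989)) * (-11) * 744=922064 /2967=310.77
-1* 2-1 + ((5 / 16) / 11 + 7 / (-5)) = -3847 / 880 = -4.37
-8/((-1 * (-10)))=-4/5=-0.80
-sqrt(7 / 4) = -sqrt(7) / 2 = -1.32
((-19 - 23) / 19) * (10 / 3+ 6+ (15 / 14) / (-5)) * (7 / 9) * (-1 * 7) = 109.75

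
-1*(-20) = 20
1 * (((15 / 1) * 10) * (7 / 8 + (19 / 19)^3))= 1125 / 4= 281.25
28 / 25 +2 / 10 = 1.32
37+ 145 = 182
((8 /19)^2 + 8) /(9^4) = 328 /263169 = 0.00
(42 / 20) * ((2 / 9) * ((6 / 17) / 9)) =14 / 765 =0.02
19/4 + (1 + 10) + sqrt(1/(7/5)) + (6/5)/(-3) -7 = 9.20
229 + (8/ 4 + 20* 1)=251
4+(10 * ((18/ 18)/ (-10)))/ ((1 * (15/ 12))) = 16/ 5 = 3.20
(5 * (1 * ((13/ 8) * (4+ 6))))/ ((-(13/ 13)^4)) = -325/ 4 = -81.25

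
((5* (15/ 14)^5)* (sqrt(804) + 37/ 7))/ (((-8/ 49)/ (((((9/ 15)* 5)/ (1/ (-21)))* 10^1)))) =916424.31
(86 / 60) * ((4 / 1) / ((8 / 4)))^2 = 86 / 15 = 5.73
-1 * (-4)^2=-16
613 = 613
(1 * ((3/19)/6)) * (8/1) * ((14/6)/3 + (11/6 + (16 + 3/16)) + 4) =3283/684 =4.80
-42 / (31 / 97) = -4074 / 31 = -131.42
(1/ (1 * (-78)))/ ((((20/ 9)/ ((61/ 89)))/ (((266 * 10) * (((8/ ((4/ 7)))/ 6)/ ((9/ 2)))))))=-56791/ 10413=-5.45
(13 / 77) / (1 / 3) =39 / 77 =0.51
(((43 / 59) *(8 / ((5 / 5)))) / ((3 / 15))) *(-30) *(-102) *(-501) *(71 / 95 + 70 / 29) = -4592888321760 / 32509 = -141280516.83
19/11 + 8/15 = 373/165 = 2.26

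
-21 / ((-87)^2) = -0.00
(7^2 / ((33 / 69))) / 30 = 1127 / 330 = 3.42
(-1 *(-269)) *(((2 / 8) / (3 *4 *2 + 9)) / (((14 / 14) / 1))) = 269 / 132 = 2.04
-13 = -13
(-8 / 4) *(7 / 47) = -14 / 47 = -0.30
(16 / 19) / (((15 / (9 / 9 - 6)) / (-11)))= 176 / 57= 3.09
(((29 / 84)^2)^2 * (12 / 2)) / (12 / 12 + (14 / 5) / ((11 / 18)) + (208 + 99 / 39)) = 505705915 / 1282234496256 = 0.00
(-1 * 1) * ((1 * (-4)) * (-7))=-28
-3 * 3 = -9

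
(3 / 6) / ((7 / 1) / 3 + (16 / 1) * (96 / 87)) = 87 / 3478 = 0.03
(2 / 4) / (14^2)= 1 / 392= 0.00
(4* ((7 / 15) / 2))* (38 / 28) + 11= 184 / 15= 12.27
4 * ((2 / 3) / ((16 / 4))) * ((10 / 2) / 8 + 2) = 7 / 4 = 1.75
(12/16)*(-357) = -1071/4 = -267.75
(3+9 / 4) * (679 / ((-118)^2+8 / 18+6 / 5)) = 91665 / 358088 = 0.26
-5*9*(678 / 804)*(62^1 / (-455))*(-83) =-2616741 / 6097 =-429.19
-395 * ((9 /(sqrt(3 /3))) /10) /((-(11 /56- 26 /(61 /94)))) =-1214388 /136193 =-8.92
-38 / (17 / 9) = -342 / 17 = -20.12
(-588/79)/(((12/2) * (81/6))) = -196/2133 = -0.09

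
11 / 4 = 2.75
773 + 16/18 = 6965/9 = 773.89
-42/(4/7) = -147/2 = -73.50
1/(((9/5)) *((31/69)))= 115/93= 1.24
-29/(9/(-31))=899/9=99.89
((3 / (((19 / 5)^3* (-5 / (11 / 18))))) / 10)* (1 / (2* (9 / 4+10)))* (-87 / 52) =0.00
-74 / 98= -37 / 49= -0.76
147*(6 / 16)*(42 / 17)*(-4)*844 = -7816284 / 17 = -459781.41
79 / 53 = 1.49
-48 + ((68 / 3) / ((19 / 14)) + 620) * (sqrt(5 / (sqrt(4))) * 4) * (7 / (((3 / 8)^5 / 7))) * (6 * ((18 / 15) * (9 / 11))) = -48 + 466172772352 * sqrt(10) / 9405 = 156742933.80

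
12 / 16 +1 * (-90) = -89.25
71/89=0.80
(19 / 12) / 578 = 19 / 6936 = 0.00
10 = 10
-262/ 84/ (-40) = 131/ 1680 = 0.08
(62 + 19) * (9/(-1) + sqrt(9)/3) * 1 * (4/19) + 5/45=-23309/171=-136.31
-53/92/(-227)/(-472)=-53/9857248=-0.00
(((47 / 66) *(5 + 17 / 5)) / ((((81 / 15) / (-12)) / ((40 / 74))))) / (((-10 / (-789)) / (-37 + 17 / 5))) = 38764096 / 2035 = 19048.70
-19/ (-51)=19/ 51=0.37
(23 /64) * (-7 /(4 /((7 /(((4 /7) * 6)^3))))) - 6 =-21620225 /3538944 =-6.11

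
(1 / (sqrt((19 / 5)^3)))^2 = 125 / 6859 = 0.02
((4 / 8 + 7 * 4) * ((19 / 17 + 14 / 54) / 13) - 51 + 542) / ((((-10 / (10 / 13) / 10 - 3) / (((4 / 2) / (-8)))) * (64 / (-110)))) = -270215825 / 5473728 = -49.37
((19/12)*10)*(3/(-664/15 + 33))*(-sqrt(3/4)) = 1425*sqrt(3)/676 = 3.65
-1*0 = 0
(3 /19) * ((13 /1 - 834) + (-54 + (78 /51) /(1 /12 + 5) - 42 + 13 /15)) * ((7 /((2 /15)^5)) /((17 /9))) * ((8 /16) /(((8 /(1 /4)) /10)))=-340763365884375 /171494912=-1987017.35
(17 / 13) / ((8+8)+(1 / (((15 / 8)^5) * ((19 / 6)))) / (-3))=245278125 / 3000198032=0.08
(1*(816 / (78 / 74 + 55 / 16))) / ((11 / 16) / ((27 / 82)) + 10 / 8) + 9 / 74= 7738677099 / 141868286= 54.55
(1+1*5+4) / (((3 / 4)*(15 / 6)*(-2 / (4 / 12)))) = -8 / 9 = -0.89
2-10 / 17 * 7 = -36 / 17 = -2.12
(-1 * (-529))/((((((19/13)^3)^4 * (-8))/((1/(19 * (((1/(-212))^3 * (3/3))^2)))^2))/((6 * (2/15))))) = -50789768720027103330017270970570345254223872/3995033428914420605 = -12713227466992265221703570.00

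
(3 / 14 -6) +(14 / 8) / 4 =-599 / 112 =-5.35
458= 458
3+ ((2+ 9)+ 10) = 24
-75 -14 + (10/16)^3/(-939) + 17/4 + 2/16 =-40685117/480768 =-84.63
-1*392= -392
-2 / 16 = -1 / 8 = -0.12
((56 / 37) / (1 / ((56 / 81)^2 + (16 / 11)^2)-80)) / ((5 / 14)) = -0.05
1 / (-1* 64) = -1 / 64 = -0.02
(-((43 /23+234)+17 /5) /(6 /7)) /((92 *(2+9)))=-0.28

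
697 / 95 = 7.34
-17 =-17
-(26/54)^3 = -2197/19683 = -0.11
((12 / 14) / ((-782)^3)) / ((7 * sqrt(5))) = -3 * sqrt(5) / 58580941580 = -0.00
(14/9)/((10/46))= 322/45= 7.16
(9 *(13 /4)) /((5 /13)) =1521 /20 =76.05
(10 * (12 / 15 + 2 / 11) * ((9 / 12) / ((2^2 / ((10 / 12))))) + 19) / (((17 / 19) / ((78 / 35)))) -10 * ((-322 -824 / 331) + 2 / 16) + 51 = 14496604051 / 4332790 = 3345.79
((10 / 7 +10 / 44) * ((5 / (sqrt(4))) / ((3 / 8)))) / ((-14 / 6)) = -2550 / 539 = -4.73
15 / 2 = 7.50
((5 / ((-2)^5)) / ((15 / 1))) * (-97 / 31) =97 / 2976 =0.03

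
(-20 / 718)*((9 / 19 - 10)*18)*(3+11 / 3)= 31.84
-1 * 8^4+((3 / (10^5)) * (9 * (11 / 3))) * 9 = -4095.99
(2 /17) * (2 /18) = 2 /153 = 0.01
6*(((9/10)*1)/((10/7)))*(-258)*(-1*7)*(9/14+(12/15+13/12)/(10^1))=28371357/5000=5674.27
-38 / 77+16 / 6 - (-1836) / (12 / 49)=1732309 / 231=7499.17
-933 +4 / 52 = -12128 / 13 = -932.92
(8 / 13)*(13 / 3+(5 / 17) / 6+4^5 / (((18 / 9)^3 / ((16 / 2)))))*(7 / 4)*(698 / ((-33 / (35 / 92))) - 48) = -6941170215 / 111826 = -62071.17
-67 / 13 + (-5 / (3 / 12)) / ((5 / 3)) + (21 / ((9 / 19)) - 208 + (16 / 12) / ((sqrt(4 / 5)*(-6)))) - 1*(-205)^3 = 335982823 / 39 - sqrt(5) / 9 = 8614943.93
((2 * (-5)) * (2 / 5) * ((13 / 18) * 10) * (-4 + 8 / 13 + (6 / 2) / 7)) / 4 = 1345 / 63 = 21.35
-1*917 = -917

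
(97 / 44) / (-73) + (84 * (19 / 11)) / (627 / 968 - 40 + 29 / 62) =-22484645 / 5977532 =-3.76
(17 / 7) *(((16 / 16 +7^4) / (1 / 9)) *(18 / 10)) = 3307554 / 35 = 94501.54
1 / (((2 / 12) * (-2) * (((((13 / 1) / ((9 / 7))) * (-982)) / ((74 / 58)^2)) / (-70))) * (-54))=6845 / 10736206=0.00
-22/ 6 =-11/ 3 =-3.67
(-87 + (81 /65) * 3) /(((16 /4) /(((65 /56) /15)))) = -451 /280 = -1.61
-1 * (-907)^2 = -822649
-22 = -22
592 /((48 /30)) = 370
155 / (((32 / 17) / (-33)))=-86955 / 32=-2717.34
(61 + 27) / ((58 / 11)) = 484 / 29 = 16.69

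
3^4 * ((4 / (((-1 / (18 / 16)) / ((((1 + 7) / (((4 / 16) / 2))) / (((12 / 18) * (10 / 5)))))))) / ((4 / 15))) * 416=-27293760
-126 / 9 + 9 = -5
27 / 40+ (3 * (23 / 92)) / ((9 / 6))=1.18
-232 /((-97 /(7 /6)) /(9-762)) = -203812 /97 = -2101.15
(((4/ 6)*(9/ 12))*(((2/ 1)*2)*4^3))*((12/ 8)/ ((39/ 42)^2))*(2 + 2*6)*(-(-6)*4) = 74818.65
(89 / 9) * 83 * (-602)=-4446974 / 9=-494108.22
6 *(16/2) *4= 192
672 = 672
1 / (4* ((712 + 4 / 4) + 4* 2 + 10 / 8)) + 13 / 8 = 37565 / 23112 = 1.63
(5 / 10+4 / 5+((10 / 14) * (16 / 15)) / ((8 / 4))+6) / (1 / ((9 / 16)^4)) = 3527631 / 4587520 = 0.77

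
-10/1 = -10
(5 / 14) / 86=5 / 1204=0.00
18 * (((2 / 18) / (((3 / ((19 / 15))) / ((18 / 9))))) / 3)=76 / 135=0.56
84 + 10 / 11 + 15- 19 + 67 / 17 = 15867 / 187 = 84.85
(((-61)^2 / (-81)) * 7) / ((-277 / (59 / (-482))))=-1536773 / 10814634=-0.14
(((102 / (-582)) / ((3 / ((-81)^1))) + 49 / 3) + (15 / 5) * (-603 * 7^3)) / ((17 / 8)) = -1444444696 / 4947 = -291983.97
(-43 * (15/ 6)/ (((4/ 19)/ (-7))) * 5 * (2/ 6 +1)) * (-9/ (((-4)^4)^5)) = -428925/ 2199023255552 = -0.00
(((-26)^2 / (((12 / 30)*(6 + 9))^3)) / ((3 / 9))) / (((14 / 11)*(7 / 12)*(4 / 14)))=1859 / 42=44.26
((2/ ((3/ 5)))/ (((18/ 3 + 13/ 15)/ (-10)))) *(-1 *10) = 5000/ 103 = 48.54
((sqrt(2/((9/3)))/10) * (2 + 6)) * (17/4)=2.78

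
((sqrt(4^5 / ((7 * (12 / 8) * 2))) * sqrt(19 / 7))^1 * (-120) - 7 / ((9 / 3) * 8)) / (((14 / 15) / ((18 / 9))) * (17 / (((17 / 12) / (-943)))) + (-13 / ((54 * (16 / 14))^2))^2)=0.26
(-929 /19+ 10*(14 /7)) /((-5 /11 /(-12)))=-72468 /95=-762.82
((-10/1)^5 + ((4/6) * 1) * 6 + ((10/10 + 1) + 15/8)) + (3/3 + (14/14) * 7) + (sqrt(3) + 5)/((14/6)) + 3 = -99978.24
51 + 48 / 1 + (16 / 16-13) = 87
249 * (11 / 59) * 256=11884.47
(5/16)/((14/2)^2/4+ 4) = 1/52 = 0.02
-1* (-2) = 2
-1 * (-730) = 730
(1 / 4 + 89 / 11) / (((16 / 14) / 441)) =1132929 / 352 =3218.55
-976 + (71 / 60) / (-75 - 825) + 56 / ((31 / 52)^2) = -42471716231 / 51894000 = -818.43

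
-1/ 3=-0.33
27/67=0.40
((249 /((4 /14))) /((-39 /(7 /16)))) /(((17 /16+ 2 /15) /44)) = -191730 /533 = -359.72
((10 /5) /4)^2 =1 /4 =0.25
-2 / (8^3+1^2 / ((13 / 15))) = -26 / 6671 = -0.00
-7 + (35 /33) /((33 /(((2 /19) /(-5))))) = -144851 /20691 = -7.00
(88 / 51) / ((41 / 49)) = 4312 / 2091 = 2.06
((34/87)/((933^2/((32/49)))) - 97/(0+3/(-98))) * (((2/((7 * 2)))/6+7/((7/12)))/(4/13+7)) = 7719513052069013/1480646948193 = 5213.61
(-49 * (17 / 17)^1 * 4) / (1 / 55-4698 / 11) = 10780 / 23489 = 0.46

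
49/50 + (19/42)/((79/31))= 1.16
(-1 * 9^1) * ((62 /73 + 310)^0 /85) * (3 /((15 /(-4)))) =36 /425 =0.08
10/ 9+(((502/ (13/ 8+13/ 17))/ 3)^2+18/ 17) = 79273189228/ 16160625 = 4905.33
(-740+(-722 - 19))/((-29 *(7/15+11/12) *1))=88860/2407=36.92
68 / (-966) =-34 / 483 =-0.07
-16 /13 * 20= -320 /13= -24.62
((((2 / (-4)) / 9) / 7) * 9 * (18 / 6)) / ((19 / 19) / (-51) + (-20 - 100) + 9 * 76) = -153 / 402682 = -0.00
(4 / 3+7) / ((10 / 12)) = 10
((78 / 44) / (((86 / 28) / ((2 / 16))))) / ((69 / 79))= 7189 / 87032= 0.08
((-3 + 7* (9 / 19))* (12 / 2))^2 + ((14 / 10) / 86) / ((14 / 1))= 1114921 / 310460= 3.59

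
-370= -370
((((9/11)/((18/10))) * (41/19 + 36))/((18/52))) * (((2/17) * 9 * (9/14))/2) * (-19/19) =-424125/24871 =-17.05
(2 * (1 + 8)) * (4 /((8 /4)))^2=72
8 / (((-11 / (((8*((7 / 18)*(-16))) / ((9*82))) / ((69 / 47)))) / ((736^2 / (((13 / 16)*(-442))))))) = -15869149184 / 314860689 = -50.40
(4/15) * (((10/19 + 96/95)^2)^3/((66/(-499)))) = -9666019701531008/363870485859375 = -26.56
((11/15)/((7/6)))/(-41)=-22/1435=-0.02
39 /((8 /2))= 39 /4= 9.75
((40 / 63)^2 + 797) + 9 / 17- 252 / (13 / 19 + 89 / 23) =49854509164 / 67135635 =742.59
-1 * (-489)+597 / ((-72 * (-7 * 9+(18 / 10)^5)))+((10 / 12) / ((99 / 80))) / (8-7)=5941376107 / 12128688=489.86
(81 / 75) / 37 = 27 / 925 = 0.03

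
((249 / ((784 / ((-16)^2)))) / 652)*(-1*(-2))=1992 / 7987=0.25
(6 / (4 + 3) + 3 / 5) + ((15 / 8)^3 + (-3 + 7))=215917 / 17920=12.05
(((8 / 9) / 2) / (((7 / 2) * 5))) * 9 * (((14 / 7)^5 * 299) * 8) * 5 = 612352 / 7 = 87478.86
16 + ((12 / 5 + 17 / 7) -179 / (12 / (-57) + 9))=2708 / 5845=0.46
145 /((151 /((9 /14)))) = 1305 /2114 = 0.62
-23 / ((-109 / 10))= 230 / 109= 2.11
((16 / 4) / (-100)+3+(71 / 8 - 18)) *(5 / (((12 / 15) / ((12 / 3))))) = -1233 / 8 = -154.12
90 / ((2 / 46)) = 2070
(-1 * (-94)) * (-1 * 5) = -470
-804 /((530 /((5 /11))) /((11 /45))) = -134 /795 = -0.17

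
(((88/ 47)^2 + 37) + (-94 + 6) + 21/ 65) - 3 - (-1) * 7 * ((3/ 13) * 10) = -4884391/ 143585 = -34.02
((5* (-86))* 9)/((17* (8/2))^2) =-1935/2312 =-0.84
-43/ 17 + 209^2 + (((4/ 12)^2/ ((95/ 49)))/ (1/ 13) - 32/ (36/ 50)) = 634231399/ 14535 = 43634.77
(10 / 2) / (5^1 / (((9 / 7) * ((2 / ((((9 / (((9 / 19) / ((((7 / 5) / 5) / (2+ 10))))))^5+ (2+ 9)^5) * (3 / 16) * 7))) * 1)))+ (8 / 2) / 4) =233280000000000 / 19176391265173998757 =0.00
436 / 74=218 / 37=5.89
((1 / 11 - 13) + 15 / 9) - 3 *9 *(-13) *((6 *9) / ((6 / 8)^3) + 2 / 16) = 11869607 / 264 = 44960.63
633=633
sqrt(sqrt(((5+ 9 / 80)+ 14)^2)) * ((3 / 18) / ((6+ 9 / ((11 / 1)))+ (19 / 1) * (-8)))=-0.01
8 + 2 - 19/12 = 101/12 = 8.42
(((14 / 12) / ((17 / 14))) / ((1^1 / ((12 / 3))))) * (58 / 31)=11368 / 1581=7.19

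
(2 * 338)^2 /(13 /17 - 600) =-7768592 /10187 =-762.60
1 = 1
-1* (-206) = 206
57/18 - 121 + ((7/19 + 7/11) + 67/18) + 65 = -90488/1881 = -48.11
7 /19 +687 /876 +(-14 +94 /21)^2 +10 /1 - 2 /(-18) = 101.97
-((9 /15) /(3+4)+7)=-248 /35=-7.09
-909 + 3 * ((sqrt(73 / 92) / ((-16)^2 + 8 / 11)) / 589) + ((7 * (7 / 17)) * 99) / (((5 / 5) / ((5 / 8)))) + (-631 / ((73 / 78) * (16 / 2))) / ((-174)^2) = -36603505553 / 50096688 + 33 * sqrt(1679) / 76513456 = -730.66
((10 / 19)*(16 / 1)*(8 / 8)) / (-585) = -32 / 2223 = -0.01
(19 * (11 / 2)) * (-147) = -15361.50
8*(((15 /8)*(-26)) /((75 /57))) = -1482 /5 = -296.40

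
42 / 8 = 21 / 4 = 5.25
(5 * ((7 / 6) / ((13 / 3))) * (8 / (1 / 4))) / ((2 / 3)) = 840 / 13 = 64.62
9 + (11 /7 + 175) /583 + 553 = 2294758 /4081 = 562.30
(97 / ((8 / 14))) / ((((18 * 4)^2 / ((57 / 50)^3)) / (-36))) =-13971783 / 8000000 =-1.75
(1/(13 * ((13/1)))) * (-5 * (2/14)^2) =-0.00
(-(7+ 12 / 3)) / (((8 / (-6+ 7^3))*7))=-66.20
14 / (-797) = -14 / 797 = -0.02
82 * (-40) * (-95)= 311600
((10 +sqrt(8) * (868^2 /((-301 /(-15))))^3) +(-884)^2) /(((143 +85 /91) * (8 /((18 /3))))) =35556703 /8732 +95736910677303168000 * sqrt(2) /173563781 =780073108722.47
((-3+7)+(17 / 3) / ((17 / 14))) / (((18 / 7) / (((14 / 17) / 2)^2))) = 4459 / 7803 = 0.57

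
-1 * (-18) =18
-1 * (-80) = 80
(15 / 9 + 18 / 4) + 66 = 433 / 6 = 72.17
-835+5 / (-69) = -57620 / 69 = -835.07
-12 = -12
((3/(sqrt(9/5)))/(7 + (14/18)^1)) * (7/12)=0.17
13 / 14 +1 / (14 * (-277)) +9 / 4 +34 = 288355 / 7756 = 37.18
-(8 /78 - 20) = 776 /39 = 19.90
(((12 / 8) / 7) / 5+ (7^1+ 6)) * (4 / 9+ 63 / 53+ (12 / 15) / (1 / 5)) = 2453231 / 33390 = 73.47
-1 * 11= -11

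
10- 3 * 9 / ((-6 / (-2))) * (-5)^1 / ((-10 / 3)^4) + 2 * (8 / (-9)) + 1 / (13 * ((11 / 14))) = 22354223 / 2574000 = 8.68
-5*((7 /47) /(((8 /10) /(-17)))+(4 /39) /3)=344315 /21996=15.65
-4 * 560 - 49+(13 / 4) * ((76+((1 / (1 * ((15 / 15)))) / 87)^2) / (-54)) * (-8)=-460308722 / 204363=-2252.41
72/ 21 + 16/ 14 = 32/ 7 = 4.57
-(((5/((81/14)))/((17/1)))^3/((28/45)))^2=-3751562500/84162499067261169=-0.00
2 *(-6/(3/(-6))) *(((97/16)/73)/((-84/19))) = -1843/4088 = -0.45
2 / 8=1 / 4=0.25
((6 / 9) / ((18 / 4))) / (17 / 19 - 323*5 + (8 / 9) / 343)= -6517 / 71003973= -0.00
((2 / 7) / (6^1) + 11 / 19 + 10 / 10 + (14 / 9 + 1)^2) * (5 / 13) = 33800 / 10773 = 3.14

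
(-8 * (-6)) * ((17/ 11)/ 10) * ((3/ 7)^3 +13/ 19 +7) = 20641128/ 358435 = 57.59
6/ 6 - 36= -35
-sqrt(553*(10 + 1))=-sqrt(6083)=-77.99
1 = 1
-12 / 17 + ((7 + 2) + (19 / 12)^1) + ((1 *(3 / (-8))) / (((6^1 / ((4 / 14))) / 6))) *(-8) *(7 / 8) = 542 / 51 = 10.63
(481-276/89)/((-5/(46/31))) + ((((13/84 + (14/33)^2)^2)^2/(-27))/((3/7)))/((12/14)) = -16775348754979630607135587/118278426533361726804480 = -141.83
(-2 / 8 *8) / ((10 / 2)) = -2 / 5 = -0.40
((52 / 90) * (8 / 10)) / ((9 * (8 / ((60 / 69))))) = 52 / 9315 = 0.01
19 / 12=1.58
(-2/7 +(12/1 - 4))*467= 25218/7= 3602.57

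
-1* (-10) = 10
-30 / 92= -0.33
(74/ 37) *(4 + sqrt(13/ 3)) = 12.16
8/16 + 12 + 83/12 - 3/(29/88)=3589/348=10.31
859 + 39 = 898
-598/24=-299/12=-24.92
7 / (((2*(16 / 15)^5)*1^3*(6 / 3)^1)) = 5315625 / 4194304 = 1.27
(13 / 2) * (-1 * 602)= -3913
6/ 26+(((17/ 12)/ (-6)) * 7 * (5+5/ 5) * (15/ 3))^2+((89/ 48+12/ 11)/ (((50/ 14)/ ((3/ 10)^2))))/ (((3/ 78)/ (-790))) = 240499873/ 257400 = 934.34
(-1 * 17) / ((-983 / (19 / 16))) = 323 / 15728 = 0.02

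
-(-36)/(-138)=-6/23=-0.26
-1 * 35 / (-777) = 5 / 111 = 0.05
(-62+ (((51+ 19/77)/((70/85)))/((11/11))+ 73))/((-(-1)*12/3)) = 19735/1078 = 18.31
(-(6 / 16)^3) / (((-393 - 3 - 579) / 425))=153 / 6656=0.02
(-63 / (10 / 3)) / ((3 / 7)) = -441 / 10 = -44.10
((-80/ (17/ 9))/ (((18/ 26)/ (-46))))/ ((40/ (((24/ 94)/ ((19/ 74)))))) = 1062048/ 15181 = 69.96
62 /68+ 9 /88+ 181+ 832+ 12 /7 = 10636707 /10472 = 1015.73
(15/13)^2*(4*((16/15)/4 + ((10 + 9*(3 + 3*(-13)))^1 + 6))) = -276960/169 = -1638.82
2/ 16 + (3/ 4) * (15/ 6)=2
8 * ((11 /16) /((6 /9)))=33 /4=8.25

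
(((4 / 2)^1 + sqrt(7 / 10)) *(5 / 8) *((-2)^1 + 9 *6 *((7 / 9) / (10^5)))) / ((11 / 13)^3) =-19968533 / 4840000 - 19968533 *sqrt(70) / 96800000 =-5.85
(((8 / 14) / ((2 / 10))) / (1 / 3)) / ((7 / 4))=240 / 49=4.90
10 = 10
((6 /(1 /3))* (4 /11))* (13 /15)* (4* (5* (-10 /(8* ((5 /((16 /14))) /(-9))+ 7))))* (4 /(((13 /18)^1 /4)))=-622080 /77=-8078.96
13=13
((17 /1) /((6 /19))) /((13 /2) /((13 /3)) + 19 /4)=646 /75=8.61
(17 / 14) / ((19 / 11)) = 187 / 266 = 0.70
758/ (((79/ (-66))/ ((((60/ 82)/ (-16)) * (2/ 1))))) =187605/ 3239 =57.92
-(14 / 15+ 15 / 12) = -131 / 60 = -2.18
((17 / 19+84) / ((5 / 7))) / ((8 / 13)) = 193.14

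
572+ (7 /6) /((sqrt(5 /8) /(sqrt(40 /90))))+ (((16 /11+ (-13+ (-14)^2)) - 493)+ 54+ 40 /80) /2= 14 * sqrt(10) /45+ 19579 /44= 445.96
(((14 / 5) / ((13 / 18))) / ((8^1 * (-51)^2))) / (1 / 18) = 63 / 18785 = 0.00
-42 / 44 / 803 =-0.00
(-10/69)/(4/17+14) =-85/8349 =-0.01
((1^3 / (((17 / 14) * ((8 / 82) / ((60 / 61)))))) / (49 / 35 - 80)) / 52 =-7175 / 3532022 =-0.00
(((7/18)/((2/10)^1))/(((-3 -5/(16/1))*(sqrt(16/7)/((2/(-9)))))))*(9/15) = 28*sqrt(7)/1431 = 0.05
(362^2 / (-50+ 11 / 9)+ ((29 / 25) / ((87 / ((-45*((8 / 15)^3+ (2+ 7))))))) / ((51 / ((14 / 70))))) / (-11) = 1691709696893 / 6926596875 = 244.23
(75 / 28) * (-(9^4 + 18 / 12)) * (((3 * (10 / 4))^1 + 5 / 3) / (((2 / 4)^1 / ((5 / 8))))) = -12890625 / 64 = -201416.02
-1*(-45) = 45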